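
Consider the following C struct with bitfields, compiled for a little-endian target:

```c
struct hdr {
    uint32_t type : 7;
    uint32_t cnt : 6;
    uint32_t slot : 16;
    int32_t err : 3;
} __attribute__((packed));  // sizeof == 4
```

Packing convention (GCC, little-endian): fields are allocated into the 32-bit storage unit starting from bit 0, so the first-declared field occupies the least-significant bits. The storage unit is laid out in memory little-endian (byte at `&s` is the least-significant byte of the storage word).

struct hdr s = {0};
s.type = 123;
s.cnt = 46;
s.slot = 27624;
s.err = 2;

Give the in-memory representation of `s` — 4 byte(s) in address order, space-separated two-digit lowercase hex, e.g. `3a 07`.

7b 17 7d 4d

[0+:7] type=123 & 0x7f = 0x7b; word=0x0000007b
[7+:6] cnt=46 & 0x3f = 0x2e; word=0x0000177b
[13+:16] slot=27624 & 0xffff = 0x6be8; word=0x0d7d177b
[29+:3] err=2 & 0x7 = 0x2; word=0x4d7d177b
word = 0x4d7d177b → little-endian bytes:
  [0]=0x7b  [1]=0x17  [2]=0x7d  [3]=0x4d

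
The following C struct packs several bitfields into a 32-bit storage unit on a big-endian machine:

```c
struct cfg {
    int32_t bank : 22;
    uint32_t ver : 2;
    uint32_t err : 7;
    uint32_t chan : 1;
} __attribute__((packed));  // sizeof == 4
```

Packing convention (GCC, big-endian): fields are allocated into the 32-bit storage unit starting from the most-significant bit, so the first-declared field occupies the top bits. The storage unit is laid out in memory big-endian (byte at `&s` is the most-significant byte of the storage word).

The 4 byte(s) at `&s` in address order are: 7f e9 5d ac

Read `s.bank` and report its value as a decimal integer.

[0]=0x7f [1]=0xe9 [2]=0x5d [3]=0xac (big-endian) → word 0x7fe95dac
bank [10+:22] = (word>>10) & 0x3fffff = 2095703  ←
ver [8+:2] = (word>>8) & 0x3 = 1
err [1+:7] = (word>>1) & 0x7f = 86
chan [0+:1] = (word>>0) & 0x1 = 0
bank signed 22b, MSB=0: value = 2095703

2095703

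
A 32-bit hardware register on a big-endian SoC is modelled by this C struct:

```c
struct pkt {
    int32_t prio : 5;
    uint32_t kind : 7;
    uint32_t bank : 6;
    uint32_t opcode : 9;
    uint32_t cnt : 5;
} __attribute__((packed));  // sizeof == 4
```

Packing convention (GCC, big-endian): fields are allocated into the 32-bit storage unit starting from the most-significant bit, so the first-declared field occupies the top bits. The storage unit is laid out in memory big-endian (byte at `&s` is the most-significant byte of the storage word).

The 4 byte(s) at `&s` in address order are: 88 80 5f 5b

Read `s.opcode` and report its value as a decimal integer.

[0]=0x88 [1]=0x80 [2]=0x5f [3]=0x5b (big-endian) → word 0x88805f5b
prio:5 @ bit 27 → (0x88805f5b>>27)&0x1f = 0x11
kind:7 @ bit 20 → (0x88805f5b>>20)&0x7f = 0x8
bank:6 @ bit 14 → (0x88805f5b>>14)&0x3f = 0x1
opcode:9 @ bit 5 → (0x88805f5b>>5)&0x1ff = 0xfa  ←
cnt:5 @ bit 0 → (0x88805f5b>>0)&0x1f = 0x1b

250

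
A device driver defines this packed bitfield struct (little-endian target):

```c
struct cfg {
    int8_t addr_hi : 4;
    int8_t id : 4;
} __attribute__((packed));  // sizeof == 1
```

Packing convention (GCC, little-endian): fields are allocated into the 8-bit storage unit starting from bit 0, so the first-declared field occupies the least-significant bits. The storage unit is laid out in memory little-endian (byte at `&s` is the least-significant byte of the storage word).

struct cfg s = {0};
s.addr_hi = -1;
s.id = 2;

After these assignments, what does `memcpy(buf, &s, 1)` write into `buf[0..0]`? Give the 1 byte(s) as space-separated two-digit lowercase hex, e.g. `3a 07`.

addr_hi:4 = -1 → 0xf << 0 → word 0x0f
id:4 = 2 → 0x2 << 4 → word 0x2f
word = 0x2f → little-endian bytes:
  [0]=0x2f

2f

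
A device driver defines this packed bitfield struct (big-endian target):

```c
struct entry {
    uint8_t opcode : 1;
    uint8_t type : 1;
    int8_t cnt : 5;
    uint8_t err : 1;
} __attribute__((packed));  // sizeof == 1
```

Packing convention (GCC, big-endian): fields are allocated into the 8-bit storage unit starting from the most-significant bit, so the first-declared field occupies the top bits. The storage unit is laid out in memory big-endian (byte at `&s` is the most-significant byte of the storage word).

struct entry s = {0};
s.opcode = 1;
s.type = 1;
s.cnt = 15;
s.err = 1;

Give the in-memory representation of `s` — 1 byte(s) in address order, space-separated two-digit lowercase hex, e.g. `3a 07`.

df

opcode (1b) val=1 bits=0x1 at bit 7: 0x80
type (1b) val=1 bits=0x1 at bit 6: 0xc0
cnt (5b) val=15 bits=0xf at bit 1: 0xde
err (1b) val=1 bits=0x1 at bit 0: 0xdf
word = 0xdf → big-endian bytes:
  [0]=0xdf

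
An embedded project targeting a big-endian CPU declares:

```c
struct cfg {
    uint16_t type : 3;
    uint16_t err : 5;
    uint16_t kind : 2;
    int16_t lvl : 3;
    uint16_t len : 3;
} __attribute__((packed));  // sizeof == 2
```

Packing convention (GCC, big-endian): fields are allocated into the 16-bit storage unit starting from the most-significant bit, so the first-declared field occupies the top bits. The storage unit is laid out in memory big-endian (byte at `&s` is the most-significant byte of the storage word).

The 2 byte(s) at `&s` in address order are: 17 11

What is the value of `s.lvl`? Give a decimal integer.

[0]=0x17 [1]=0x11 (big-endian) → word 0x1711
type:3 @ bit 13 → (0x1711>>13)&0x7 = 0x0
err:5 @ bit 8 → (0x1711>>8)&0x1f = 0x17
kind:2 @ bit 6 → (0x1711>>6)&0x3 = 0x0
lvl:3 @ bit 3 → (0x1711>>3)&0x7 = 0x2  ←
len:3 @ bit 0 → (0x1711>>0)&0x7 = 0x1
lvl signed 3b, MSB=0: value = 2

2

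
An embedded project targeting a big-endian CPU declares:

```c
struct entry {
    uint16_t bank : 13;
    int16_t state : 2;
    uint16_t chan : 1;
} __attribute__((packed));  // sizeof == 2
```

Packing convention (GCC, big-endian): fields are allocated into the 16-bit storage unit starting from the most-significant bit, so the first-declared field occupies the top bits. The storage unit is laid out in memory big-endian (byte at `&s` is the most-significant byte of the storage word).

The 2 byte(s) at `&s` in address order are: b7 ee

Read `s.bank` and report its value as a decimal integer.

[0]=0xb7 [1]=0xee (big-endian) → word 0xb7ee
bank [3+:13] = (word>>3) & 0x1fff = 5885  ←
state [1+:2] = (word>>1) & 0x3 = 3
chan [0+:1] = (word>>0) & 0x1 = 0

5885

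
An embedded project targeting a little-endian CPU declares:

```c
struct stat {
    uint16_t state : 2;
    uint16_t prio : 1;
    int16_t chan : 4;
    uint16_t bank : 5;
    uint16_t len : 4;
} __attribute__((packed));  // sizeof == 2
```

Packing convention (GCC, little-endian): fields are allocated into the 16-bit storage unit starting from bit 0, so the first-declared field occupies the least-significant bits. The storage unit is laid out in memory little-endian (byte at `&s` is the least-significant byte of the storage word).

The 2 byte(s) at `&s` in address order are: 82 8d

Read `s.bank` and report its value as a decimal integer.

[0]=0x82 [1]=0x8d (little-endian) → word 0x8d82
state:2 @ bit 0 → (0x8d82>>0)&0x3 = 0x2
prio:1 @ bit 2 → (0x8d82>>2)&0x1 = 0x0
chan:4 @ bit 3 → (0x8d82>>3)&0xf = 0x0
bank:5 @ bit 7 → (0x8d82>>7)&0x1f = 0x1b  ←
len:4 @ bit 12 → (0x8d82>>12)&0xf = 0x8

27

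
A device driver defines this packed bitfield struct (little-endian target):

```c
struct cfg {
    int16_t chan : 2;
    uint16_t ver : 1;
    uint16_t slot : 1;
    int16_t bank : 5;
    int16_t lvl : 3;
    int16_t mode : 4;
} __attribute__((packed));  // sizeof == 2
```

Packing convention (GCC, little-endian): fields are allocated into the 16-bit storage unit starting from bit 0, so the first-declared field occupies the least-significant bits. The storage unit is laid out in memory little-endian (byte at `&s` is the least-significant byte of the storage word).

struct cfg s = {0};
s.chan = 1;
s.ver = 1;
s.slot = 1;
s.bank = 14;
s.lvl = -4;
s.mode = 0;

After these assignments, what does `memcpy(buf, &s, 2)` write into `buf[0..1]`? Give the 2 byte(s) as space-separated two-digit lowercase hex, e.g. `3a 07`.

chan:2 = 1 → 0x1 << 0 → word 0x0001
ver:1 = 1 → 0x1 << 2 → word 0x0005
slot:1 = 1 → 0x1 << 3 → word 0x000d
bank:5 = 14 → 0xe << 4 → word 0x00ed
lvl:3 = -4 → 0x4 << 9 → word 0x08ed
mode:4 = 0 → 0x0 << 12 → word 0x08ed
word = 0x08ed → little-endian bytes:
  [0]=0xed  [1]=0x08

ed 08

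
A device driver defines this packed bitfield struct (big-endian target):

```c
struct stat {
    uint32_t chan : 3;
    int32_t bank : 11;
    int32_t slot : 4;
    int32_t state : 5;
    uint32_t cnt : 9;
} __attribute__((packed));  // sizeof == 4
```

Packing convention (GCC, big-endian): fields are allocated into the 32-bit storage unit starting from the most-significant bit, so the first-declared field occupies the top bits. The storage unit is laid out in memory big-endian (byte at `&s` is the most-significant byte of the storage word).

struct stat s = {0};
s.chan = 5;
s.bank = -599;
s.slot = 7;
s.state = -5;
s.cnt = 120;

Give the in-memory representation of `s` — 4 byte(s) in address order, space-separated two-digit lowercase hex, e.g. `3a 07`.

b6 a5 f6 78

chan:3 = 5 → 0x5 << 29 → word 0xa0000000
bank:11 = -599 → 0x5a9 << 18 → word 0xb6a40000
slot:4 = 7 → 0x7 << 14 → word 0xb6a5c000
state:5 = -5 → 0x1b << 9 → word 0xb6a5f600
cnt:9 = 120 → 0x78 << 0 → word 0xb6a5f678
word = 0xb6a5f678 → big-endian bytes:
  [0]=0xb6  [1]=0xa5  [2]=0xf6  [3]=0x78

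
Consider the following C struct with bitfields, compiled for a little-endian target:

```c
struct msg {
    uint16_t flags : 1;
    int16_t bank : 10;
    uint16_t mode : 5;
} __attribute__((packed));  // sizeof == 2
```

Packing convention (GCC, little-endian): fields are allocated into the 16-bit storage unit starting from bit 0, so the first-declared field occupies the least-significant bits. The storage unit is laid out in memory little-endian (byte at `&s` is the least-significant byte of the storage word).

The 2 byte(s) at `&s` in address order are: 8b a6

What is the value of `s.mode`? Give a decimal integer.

20

[0]=0x8b [1]=0xa6 (little-endian) → word 0xa68b
flags:1 @ bit 0 → (0xa68b>>0)&0x1 = 0x1
bank:10 @ bit 1 → (0xa68b>>1)&0x3ff = 0x345
mode:5 @ bit 11 → (0xa68b>>11)&0x1f = 0x14  ←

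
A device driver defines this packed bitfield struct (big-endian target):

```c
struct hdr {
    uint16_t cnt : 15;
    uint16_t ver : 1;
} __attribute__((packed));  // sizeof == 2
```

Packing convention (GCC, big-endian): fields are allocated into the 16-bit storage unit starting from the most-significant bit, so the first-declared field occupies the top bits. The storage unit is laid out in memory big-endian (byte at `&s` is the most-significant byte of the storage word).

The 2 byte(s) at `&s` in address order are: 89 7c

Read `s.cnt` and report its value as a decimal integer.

17598

[0]=0x89 [1]=0x7c (big-endian) → word 0x897c
cnt [1+:15] = (word>>1) & 0x7fff = 17598  ←
ver [0+:1] = (word>>0) & 0x1 = 0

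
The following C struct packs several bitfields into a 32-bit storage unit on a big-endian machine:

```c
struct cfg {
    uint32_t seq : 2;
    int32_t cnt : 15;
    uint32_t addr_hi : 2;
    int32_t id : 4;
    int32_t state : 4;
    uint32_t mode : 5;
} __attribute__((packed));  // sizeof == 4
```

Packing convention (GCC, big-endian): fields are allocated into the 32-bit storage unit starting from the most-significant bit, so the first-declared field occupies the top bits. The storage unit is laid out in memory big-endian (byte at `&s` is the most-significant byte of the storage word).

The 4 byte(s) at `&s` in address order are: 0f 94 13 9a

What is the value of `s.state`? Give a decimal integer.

-4

[0]=0x0f [1]=0x94 [2]=0x13 [3]=0x9a (big-endian) → word 0x0f94139a
seq:2 @ bit 30 → (0x0f94139a>>30)&0x3 = 0x0
cnt:15 @ bit 15 → (0x0f94139a>>15)&0x7fff = 0x1f28
addr_hi:2 @ bit 13 → (0x0f94139a>>13)&0x3 = 0x0
id:4 @ bit 9 → (0x0f94139a>>9)&0xf = 0x9
state:4 @ bit 5 → (0x0f94139a>>5)&0xf = 0xc  ←
mode:5 @ bit 0 → (0x0f94139a>>0)&0x1f = 0x1a
state signed 4b, MSB=1: 12 - 16 = -4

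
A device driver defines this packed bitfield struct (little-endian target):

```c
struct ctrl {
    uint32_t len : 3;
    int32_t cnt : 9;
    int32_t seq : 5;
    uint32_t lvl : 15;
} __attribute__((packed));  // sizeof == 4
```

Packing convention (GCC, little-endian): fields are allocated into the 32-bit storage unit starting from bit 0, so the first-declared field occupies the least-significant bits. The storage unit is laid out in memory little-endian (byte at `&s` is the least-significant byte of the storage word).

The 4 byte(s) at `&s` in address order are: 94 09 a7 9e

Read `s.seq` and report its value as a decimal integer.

[0]=0x94 [1]=0x09 [2]=0xa7 [3]=0x9e (little-endian) → word 0x9ea70994
len:3 @ bit 0 → (0x9ea70994>>0)&0x7 = 0x4
cnt:9 @ bit 3 → (0x9ea70994>>3)&0x1ff = 0x132
seq:5 @ bit 12 → (0x9ea70994>>12)&0x1f = 0x10  ←
lvl:15 @ bit 17 → (0x9ea70994>>17)&0x7fff = 0x4f53
seq signed 5b, MSB=1: 16 - 32 = -16

-16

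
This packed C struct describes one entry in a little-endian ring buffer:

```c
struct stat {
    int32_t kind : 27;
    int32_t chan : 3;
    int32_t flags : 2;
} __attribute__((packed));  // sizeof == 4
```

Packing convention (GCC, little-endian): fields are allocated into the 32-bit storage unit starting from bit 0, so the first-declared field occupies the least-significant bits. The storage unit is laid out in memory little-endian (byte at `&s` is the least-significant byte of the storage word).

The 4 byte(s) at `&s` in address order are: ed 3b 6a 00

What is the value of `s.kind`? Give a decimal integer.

6962157

[0]=0xed [1]=0x3b [2]=0x6a [3]=0x00 (little-endian) → word 0x006a3bed
kind:27 @ bit 0 → (0x006a3bed>>0)&0x7ffffff = 0x6a3bed  ←
chan:3 @ bit 27 → (0x006a3bed>>27)&0x7 = 0x0
flags:2 @ bit 30 → (0x006a3bed>>30)&0x3 = 0x0
kind signed 27b, MSB=0: value = 6962157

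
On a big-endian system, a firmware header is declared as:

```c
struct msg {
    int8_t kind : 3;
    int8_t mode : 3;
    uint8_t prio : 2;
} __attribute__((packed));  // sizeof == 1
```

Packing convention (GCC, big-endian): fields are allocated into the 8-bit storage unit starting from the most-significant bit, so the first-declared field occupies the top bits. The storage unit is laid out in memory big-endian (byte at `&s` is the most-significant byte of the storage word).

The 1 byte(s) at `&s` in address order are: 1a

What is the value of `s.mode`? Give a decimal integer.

[0]=0x1a (big-endian) → word 0x1a
kind:3 @ bit 5 → (0x1a>>5)&0x7 = 0x0
mode:3 @ bit 2 → (0x1a>>2)&0x7 = 0x6  ←
prio:2 @ bit 0 → (0x1a>>0)&0x3 = 0x2
mode signed 3b, MSB=1: 6 - 8 = -2

-2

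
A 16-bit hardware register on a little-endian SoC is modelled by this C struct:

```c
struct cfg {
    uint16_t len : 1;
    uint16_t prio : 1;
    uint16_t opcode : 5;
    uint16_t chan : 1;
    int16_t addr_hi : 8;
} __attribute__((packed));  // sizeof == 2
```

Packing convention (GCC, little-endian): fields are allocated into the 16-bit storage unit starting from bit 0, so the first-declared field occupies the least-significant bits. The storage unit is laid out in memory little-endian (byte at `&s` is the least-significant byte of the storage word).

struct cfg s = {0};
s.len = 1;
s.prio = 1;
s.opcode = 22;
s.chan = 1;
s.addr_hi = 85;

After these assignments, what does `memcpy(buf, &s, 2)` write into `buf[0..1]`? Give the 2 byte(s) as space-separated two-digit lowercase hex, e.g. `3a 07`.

len:1 = 1 → 0x1 << 0 → word 0x0001
prio:1 = 1 → 0x1 << 1 → word 0x0003
opcode:5 = 22 → 0x16 << 2 → word 0x005b
chan:1 = 1 → 0x1 << 7 → word 0x00db
addr_hi:8 = 85 → 0x55 << 8 → word 0x55db
word = 0x55db → little-endian bytes:
  [0]=0xdb  [1]=0x55

db 55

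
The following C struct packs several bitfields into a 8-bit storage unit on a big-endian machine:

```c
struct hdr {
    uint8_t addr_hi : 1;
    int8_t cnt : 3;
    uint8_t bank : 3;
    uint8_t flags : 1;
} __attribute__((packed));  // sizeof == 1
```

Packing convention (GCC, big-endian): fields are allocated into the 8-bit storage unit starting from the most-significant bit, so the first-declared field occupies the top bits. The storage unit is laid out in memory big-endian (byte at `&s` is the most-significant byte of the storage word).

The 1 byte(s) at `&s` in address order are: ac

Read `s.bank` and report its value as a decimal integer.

[0]=0xac (big-endian) → word 0xac
addr_hi:1 @ bit 7 → (0xac>>7)&0x1 = 0x1
cnt:3 @ bit 4 → (0xac>>4)&0x7 = 0x2
bank:3 @ bit 1 → (0xac>>1)&0x7 = 0x6  ←
flags:1 @ bit 0 → (0xac>>0)&0x1 = 0x0

6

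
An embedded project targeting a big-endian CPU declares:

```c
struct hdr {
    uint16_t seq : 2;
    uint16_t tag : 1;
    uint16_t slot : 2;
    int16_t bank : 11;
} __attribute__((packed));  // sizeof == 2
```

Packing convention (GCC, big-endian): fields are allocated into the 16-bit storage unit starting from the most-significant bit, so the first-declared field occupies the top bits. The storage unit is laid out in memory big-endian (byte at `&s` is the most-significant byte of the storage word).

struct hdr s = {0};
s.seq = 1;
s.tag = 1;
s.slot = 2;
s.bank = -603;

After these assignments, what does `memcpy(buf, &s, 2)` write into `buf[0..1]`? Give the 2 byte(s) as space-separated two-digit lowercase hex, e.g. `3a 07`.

seq:2 = 1 → 0x1 << 14 → word 0x4000
tag:1 = 1 → 0x1 << 13 → word 0x6000
slot:2 = 2 → 0x2 << 11 → word 0x7000
bank:11 = -603 → 0x5a5 << 0 → word 0x75a5
word = 0x75a5 → big-endian bytes:
  [0]=0x75  [1]=0xa5

75 a5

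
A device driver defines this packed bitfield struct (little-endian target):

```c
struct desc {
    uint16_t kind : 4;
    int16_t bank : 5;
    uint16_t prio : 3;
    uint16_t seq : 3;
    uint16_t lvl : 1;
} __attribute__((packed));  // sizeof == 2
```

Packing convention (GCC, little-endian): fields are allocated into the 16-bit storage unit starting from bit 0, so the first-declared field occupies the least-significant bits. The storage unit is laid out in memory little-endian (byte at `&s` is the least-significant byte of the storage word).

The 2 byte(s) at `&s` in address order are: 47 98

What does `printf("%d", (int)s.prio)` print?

4

[0]=0x47 [1]=0x98 (little-endian) → word 0x9847
kind:4 @ bit 0 → (0x9847>>0)&0xf = 0x7
bank:5 @ bit 4 → (0x9847>>4)&0x1f = 0x4
prio:3 @ bit 9 → (0x9847>>9)&0x7 = 0x4  ←
seq:3 @ bit 12 → (0x9847>>12)&0x7 = 0x1
lvl:1 @ bit 15 → (0x9847>>15)&0x1 = 0x1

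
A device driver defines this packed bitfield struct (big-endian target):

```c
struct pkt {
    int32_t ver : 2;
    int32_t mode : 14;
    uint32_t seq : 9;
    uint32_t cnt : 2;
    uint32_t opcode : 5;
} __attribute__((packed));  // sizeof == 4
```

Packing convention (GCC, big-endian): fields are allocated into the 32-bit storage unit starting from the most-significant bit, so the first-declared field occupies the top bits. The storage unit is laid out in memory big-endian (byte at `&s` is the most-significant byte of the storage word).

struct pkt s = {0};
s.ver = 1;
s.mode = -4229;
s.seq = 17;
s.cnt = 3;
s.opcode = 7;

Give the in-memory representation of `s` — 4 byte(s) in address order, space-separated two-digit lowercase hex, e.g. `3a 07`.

6f 7b 08 e7

ver:2 = 1 → 0x1 << 30 → word 0x40000000
mode:14 = -4229 → 0x2f7b << 16 → word 0x6f7b0000
seq:9 = 17 → 0x11 << 7 → word 0x6f7b0880
cnt:2 = 3 → 0x3 << 5 → word 0x6f7b08e0
opcode:5 = 7 → 0x7 << 0 → word 0x6f7b08e7
word = 0x6f7b08e7 → big-endian bytes:
  [0]=0x6f  [1]=0x7b  [2]=0x08  [3]=0xe7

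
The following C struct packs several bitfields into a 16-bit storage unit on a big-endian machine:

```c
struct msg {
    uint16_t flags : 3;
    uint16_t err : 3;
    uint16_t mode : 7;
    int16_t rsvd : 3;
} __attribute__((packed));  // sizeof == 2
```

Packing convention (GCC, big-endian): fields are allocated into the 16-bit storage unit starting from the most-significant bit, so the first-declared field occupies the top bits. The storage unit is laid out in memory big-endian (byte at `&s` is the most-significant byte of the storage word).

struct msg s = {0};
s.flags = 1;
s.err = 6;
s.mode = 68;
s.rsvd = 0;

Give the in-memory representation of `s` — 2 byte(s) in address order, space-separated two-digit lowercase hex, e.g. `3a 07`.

[13+:3] flags=1 & 0x7 = 0x1; word=0x2000
[10+:3] err=6 & 0x7 = 0x6; word=0x3800
[3+:7] mode=68 & 0x7f = 0x44; word=0x3a20
[0+:3] rsvd=0 & 0x7 = 0x0; word=0x3a20
word = 0x3a20 → big-endian bytes:
  [0]=0x3a  [1]=0x20

3a 20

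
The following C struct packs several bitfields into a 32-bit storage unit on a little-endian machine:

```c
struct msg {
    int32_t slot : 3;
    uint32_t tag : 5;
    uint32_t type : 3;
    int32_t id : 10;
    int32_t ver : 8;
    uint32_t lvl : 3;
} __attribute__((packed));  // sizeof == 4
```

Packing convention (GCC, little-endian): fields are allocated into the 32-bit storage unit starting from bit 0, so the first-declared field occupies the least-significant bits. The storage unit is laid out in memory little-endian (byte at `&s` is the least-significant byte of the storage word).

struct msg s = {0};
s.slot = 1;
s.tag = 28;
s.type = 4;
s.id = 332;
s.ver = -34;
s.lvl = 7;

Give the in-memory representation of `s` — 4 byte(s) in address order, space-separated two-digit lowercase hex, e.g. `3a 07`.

[0+:3] slot=1 & 0x7 = 0x1; word=0x00000001
[3+:5] tag=28 & 0x1f = 0x1c; word=0x000000e1
[8+:3] type=4 & 0x7 = 0x4; word=0x000004e1
[11+:10] id=332 & 0x3ff = 0x14c; word=0x000a64e1
[21+:8] ver=-34 & 0xff = 0xde; word=0x1bca64e1
[29+:3] lvl=7 & 0x7 = 0x7; word=0xfbca64e1
word = 0xfbca64e1 → little-endian bytes:
  [0]=0xe1  [1]=0x64  [2]=0xca  [3]=0xfb

e1 64 ca fb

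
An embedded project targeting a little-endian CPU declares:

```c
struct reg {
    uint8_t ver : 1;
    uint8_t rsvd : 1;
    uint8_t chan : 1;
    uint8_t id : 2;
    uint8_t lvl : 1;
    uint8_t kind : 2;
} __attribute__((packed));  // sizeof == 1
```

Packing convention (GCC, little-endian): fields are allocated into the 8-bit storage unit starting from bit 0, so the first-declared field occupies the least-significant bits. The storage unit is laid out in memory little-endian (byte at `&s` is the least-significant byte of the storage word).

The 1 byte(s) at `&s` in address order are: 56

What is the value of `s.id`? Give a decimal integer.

2

[0]=0x56 (little-endian) → word 0x56
ver [0+:1] = (word>>0) & 0x1 = 0
rsvd [1+:1] = (word>>1) & 0x1 = 1
chan [2+:1] = (word>>2) & 0x1 = 1
id [3+:2] = (word>>3) & 0x3 = 2  ←
lvl [5+:1] = (word>>5) & 0x1 = 0
kind [6+:2] = (word>>6) & 0x3 = 1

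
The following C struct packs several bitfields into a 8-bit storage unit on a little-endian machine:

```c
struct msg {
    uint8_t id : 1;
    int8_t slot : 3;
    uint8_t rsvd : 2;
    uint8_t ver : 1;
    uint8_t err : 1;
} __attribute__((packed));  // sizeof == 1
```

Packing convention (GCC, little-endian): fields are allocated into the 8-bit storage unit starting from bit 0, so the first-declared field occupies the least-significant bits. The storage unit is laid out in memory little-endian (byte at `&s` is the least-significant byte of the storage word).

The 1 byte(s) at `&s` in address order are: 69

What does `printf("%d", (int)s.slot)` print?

-4

[0]=0x69 (little-endian) → word 0x69
id:1 @ bit 0 → (0x69>>0)&0x1 = 0x1
slot:3 @ bit 1 → (0x69>>1)&0x7 = 0x4  ←
rsvd:2 @ bit 4 → (0x69>>4)&0x3 = 0x2
ver:1 @ bit 6 → (0x69>>6)&0x1 = 0x1
err:1 @ bit 7 → (0x69>>7)&0x1 = 0x0
slot signed 3b, MSB=1: 4 - 8 = -4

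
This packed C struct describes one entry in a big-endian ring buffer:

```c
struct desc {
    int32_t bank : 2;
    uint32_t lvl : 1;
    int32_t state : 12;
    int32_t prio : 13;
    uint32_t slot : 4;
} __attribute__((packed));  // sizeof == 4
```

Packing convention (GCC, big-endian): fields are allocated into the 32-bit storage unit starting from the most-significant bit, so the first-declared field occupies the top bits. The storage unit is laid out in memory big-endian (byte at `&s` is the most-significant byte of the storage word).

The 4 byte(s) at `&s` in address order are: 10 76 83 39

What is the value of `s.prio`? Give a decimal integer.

2099

[0]=0x10 [1]=0x76 [2]=0x83 [3]=0x39 (big-endian) → word 0x10768339
bank:2 @ bit 30 → (0x10768339>>30)&0x3 = 0x0
lvl:1 @ bit 29 → (0x10768339>>29)&0x1 = 0x0
state:12 @ bit 17 → (0x10768339>>17)&0xfff = 0x83b
prio:13 @ bit 4 → (0x10768339>>4)&0x1fff = 0x833  ←
slot:4 @ bit 0 → (0x10768339>>0)&0xf = 0x9
prio signed 13b, MSB=0: value = 2099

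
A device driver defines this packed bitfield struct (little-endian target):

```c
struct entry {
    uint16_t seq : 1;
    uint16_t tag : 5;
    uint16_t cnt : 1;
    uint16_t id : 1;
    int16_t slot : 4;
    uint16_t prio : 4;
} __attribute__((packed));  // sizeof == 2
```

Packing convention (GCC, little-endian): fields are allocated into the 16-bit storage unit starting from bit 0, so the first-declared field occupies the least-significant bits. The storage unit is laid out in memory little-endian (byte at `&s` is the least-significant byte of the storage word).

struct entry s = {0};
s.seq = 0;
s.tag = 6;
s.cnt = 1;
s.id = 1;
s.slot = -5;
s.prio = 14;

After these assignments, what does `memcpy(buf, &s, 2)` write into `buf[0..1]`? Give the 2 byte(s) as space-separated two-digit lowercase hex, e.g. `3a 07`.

cc eb

seq:1 = 0 → 0x0 << 0 → word 0x0000
tag:5 = 6 → 0x6 << 1 → word 0x000c
cnt:1 = 1 → 0x1 << 6 → word 0x004c
id:1 = 1 → 0x1 << 7 → word 0x00cc
slot:4 = -5 → 0xb << 8 → word 0x0bcc
prio:4 = 14 → 0xe << 12 → word 0xebcc
word = 0xebcc → little-endian bytes:
  [0]=0xcc  [1]=0xeb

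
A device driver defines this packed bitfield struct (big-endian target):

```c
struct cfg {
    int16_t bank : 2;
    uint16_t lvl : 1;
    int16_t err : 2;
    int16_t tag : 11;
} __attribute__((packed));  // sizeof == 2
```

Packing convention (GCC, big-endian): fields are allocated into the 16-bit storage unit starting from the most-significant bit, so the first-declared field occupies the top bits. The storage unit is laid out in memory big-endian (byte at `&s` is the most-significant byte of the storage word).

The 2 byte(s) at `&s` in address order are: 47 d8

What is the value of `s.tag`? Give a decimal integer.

-40

[0]=0x47 [1]=0xd8 (big-endian) → word 0x47d8
bank:2 @ bit 14 → (0x47d8>>14)&0x3 = 0x1
lvl:1 @ bit 13 → (0x47d8>>13)&0x1 = 0x0
err:2 @ bit 11 → (0x47d8>>11)&0x3 = 0x0
tag:11 @ bit 0 → (0x47d8>>0)&0x7ff = 0x7d8  ←
tag signed 11b, MSB=1: 2008 - 2048 = -40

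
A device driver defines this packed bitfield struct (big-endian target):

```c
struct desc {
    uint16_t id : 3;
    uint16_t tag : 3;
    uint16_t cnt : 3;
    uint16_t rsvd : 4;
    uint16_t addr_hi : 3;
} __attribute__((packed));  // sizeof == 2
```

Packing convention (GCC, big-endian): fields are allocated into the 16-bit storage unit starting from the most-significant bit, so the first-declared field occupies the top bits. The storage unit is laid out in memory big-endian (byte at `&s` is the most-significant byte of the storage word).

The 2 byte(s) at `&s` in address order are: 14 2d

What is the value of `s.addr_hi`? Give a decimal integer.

[0]=0x14 [1]=0x2d (big-endian) → word 0x142d
id:3 @ bit 13 → (0x142d>>13)&0x7 = 0x0
tag:3 @ bit 10 → (0x142d>>10)&0x7 = 0x5
cnt:3 @ bit 7 → (0x142d>>7)&0x7 = 0x0
rsvd:4 @ bit 3 → (0x142d>>3)&0xf = 0x5
addr_hi:3 @ bit 0 → (0x142d>>0)&0x7 = 0x5  ←

5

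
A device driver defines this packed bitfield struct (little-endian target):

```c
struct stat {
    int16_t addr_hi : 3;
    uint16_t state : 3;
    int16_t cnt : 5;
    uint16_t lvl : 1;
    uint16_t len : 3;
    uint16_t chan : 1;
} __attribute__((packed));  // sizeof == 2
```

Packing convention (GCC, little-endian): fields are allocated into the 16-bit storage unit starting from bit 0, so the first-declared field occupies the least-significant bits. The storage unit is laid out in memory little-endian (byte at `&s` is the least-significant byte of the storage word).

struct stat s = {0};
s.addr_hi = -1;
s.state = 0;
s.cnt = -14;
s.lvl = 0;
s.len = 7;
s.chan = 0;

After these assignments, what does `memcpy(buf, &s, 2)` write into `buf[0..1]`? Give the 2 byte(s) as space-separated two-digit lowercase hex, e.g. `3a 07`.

[0+:3] addr_hi=-1 & 0x7 = 0x7; word=0x0007
[3+:3] state=0 & 0x7 = 0x0; word=0x0007
[6+:5] cnt=-14 & 0x1f = 0x12; word=0x0487
[11+:1] lvl=0 & 0x1 = 0x0; word=0x0487
[12+:3] len=7 & 0x7 = 0x7; word=0x7487
[15+:1] chan=0 & 0x1 = 0x0; word=0x7487
word = 0x7487 → little-endian bytes:
  [0]=0x87  [1]=0x74

87 74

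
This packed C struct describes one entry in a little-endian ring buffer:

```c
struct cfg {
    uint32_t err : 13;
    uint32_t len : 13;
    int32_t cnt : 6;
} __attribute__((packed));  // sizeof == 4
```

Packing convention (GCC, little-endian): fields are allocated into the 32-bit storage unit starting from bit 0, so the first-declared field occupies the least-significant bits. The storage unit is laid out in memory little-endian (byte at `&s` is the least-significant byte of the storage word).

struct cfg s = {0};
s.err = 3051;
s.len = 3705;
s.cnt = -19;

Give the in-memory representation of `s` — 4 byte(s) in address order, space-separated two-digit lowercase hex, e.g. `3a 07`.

eb 2b cf b5

err (13b) val=3051 bits=0xbeb at bit 0: 0x00000beb
len (13b) val=3705 bits=0xe79 at bit 13: 0x01cf2beb
cnt (6b) val=-19 bits=0x2d at bit 26: 0xb5cf2beb
word = 0xb5cf2beb → little-endian bytes:
  [0]=0xeb  [1]=0x2b  [2]=0xcf  [3]=0xb5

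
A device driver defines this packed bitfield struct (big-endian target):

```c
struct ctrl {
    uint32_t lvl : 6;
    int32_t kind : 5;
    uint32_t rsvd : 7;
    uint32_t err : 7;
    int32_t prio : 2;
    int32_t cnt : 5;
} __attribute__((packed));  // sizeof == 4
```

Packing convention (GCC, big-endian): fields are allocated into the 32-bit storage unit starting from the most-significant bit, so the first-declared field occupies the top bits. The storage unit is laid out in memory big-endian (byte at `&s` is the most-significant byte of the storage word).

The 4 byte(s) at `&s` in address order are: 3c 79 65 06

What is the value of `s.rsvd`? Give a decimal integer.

[0]=0x3c [1]=0x79 [2]=0x65 [3]=0x06 (big-endian) → word 0x3c796506
lvl [26+:6] = (word>>26) & 0x3f = 15
kind [21+:5] = (word>>21) & 0x1f = 3
rsvd [14+:7] = (word>>14) & 0x7f = 101  ←
err [7+:7] = (word>>7) & 0x7f = 74
prio [5+:2] = (word>>5) & 0x3 = 0
cnt [0+:5] = (word>>0) & 0x1f = 6

101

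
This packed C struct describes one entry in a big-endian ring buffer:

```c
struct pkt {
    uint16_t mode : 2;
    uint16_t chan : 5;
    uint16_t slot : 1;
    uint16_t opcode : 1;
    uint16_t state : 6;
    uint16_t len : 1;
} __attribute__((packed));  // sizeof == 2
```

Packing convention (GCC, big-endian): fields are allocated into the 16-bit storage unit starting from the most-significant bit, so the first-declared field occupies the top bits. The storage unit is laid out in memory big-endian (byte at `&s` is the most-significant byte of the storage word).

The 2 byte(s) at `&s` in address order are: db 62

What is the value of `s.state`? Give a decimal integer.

49

[0]=0xdb [1]=0x62 (big-endian) → word 0xdb62
mode [14+:2] = (word>>14) & 0x3 = 3
chan [9+:5] = (word>>9) & 0x1f = 13
slot [8+:1] = (word>>8) & 0x1 = 1
opcode [7+:1] = (word>>7) & 0x1 = 0
state [1+:6] = (word>>1) & 0x3f = 49  ←
len [0+:1] = (word>>0) & 0x1 = 0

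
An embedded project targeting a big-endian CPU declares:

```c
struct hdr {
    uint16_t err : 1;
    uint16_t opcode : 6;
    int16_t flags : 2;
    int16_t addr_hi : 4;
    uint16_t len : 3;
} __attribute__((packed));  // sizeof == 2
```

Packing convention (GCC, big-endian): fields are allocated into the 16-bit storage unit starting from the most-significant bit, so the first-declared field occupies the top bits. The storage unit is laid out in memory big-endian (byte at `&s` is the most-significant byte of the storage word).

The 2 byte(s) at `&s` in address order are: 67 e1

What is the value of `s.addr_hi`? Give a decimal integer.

[0]=0x67 [1]=0xe1 (big-endian) → word 0x67e1
err [15+:1] = (word>>15) & 0x1 = 0
opcode [9+:6] = (word>>9) & 0x3f = 51
flags [7+:2] = (word>>7) & 0x3 = 3
addr_hi [3+:4] = (word>>3) & 0xf = 12  ←
len [0+:3] = (word>>0) & 0x7 = 1
addr_hi signed 4b, MSB=1: 12 - 16 = -4

-4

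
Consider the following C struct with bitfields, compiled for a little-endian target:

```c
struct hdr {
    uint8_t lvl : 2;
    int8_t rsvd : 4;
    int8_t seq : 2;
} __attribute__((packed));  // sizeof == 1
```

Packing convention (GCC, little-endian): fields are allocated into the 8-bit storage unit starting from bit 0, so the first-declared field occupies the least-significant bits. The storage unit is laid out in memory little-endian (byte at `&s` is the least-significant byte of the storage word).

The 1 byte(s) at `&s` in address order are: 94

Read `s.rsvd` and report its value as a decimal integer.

[0]=0x94 (little-endian) → word 0x94
lvl [0+:2] = (word>>0) & 0x3 = 0
rsvd [2+:4] = (word>>2) & 0xf = 5  ←
seq [6+:2] = (word>>6) & 0x3 = 2
rsvd signed 4b, MSB=0: value = 5

5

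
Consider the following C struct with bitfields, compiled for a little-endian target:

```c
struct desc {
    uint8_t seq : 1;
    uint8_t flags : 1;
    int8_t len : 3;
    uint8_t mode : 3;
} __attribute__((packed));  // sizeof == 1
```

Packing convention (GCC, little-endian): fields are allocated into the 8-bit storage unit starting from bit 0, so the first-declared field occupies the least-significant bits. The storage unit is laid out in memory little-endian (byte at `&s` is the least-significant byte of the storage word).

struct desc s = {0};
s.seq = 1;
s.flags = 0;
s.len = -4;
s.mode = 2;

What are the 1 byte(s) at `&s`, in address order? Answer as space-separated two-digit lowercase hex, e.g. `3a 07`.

seq:1 = 1 → 0x1 << 0 → word 0x01
flags:1 = 0 → 0x0 << 1 → word 0x01
len:3 = -4 → 0x4 << 2 → word 0x11
mode:3 = 2 → 0x2 << 5 → word 0x51
word = 0x51 → little-endian bytes:
  [0]=0x51

51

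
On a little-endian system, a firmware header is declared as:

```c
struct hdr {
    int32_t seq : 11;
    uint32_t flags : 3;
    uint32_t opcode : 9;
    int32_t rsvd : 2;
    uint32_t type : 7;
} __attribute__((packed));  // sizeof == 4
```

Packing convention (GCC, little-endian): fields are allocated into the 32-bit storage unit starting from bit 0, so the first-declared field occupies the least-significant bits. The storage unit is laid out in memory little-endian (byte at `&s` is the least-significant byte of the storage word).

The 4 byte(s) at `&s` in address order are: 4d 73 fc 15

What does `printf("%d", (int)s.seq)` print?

845

[0]=0x4d [1]=0x73 [2]=0xfc [3]=0x15 (little-endian) → word 0x15fc734d
seq [0+:11] = (word>>0) & 0x7ff = 845  ←
flags [11+:3] = (word>>11) & 0x7 = 6
opcode [14+:9] = (word>>14) & 0x1ff = 497
rsvd [23+:2] = (word>>23) & 0x3 = 3
type [25+:7] = (word>>25) & 0x7f = 10
seq signed 11b, MSB=0: value = 845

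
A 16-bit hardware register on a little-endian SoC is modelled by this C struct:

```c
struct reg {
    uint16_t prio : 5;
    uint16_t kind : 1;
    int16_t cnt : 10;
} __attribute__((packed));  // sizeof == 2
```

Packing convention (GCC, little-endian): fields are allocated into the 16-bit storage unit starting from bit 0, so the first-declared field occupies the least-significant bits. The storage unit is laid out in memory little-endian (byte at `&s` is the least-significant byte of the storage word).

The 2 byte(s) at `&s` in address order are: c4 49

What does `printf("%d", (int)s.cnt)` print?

[0]=0xc4 [1]=0x49 (little-endian) → word 0x49c4
prio [0+:5] = (word>>0) & 0x1f = 4
kind [5+:1] = (word>>5) & 0x1 = 0
cnt [6+:10] = (word>>6) & 0x3ff = 295  ←
cnt signed 10b, MSB=0: value = 295

295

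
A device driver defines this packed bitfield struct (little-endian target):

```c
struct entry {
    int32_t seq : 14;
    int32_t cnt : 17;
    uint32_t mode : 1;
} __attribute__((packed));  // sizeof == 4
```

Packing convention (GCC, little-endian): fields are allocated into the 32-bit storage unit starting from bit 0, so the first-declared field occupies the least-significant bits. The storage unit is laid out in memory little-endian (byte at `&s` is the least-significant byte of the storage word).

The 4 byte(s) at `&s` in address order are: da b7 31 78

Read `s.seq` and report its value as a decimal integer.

[0]=0xda [1]=0xb7 [2]=0x31 [3]=0x78 (little-endian) → word 0x7831b7da
seq:14 @ bit 0 → (0x7831b7da>>0)&0x3fff = 0x37da  ←
cnt:17 @ bit 14 → (0x7831b7da>>14)&0x1ffff = 0x1e0c6
mode:1 @ bit 31 → (0x7831b7da>>31)&0x1 = 0x0
seq signed 14b, MSB=1: 14298 - 16384 = -2086

-2086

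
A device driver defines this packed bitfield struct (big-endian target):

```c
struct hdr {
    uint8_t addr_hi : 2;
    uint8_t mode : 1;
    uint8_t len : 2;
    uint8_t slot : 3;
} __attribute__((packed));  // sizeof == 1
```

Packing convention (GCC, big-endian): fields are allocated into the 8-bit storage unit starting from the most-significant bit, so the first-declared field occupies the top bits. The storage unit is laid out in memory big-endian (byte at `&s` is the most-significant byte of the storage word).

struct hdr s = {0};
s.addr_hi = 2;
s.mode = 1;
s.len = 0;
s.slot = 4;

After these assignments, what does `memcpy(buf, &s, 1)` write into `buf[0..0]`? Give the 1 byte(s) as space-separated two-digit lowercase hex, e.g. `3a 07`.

a4

addr_hi:2 = 2 → 0x2 << 6 → word 0x80
mode:1 = 1 → 0x1 << 5 → word 0xa0
len:2 = 0 → 0x0 << 3 → word 0xa0
slot:3 = 4 → 0x4 << 0 → word 0xa4
word = 0xa4 → big-endian bytes:
  [0]=0xa4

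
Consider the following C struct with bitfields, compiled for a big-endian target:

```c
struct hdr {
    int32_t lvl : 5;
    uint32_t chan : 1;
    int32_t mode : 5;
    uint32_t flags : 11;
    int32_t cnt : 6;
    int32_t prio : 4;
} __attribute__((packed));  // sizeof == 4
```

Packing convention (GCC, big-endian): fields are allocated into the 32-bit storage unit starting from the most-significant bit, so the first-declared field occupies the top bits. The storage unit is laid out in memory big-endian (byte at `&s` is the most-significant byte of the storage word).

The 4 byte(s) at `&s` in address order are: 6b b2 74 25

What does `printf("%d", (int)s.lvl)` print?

[0]=0x6b [1]=0xb2 [2]=0x74 [3]=0x25 (big-endian) → word 0x6bb27425
lvl:5 @ bit 27 → (0x6bb27425>>27)&0x1f = 0xd  ←
chan:1 @ bit 26 → (0x6bb27425>>26)&0x1 = 0x0
mode:5 @ bit 21 → (0x6bb27425>>21)&0x1f = 0x1d
flags:11 @ bit 10 → (0x6bb27425>>10)&0x7ff = 0x49d
cnt:6 @ bit 4 → (0x6bb27425>>4)&0x3f = 0x2
prio:4 @ bit 0 → (0x6bb27425>>0)&0xf = 0x5
lvl signed 5b, MSB=0: value = 13

13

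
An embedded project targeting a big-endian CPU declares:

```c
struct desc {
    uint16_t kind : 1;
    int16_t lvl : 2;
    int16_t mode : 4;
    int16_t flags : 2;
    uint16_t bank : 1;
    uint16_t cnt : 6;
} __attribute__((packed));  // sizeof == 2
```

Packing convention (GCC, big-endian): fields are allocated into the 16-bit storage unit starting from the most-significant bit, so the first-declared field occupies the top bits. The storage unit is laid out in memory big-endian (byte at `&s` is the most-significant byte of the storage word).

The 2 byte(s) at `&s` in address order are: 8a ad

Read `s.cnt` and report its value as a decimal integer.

45

[0]=0x8a [1]=0xad (big-endian) → word 0x8aad
kind [15+:1] = (word>>15) & 0x1 = 1
lvl [13+:2] = (word>>13) & 0x3 = 0
mode [9+:4] = (word>>9) & 0xf = 5
flags [7+:2] = (word>>7) & 0x3 = 1
bank [6+:1] = (word>>6) & 0x1 = 0
cnt [0+:6] = (word>>0) & 0x3f = 45  ←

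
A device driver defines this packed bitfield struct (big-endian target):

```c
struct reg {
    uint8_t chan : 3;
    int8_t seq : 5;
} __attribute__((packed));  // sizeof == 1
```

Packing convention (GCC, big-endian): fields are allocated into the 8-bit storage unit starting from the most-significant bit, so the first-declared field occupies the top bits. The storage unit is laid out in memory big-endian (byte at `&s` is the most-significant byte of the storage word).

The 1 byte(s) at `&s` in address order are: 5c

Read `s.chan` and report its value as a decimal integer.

[0]=0x5c (big-endian) → word 0x5c
chan:3 @ bit 5 → (0x5c>>5)&0x7 = 0x2  ←
seq:5 @ bit 0 → (0x5c>>0)&0x1f = 0x1c

2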